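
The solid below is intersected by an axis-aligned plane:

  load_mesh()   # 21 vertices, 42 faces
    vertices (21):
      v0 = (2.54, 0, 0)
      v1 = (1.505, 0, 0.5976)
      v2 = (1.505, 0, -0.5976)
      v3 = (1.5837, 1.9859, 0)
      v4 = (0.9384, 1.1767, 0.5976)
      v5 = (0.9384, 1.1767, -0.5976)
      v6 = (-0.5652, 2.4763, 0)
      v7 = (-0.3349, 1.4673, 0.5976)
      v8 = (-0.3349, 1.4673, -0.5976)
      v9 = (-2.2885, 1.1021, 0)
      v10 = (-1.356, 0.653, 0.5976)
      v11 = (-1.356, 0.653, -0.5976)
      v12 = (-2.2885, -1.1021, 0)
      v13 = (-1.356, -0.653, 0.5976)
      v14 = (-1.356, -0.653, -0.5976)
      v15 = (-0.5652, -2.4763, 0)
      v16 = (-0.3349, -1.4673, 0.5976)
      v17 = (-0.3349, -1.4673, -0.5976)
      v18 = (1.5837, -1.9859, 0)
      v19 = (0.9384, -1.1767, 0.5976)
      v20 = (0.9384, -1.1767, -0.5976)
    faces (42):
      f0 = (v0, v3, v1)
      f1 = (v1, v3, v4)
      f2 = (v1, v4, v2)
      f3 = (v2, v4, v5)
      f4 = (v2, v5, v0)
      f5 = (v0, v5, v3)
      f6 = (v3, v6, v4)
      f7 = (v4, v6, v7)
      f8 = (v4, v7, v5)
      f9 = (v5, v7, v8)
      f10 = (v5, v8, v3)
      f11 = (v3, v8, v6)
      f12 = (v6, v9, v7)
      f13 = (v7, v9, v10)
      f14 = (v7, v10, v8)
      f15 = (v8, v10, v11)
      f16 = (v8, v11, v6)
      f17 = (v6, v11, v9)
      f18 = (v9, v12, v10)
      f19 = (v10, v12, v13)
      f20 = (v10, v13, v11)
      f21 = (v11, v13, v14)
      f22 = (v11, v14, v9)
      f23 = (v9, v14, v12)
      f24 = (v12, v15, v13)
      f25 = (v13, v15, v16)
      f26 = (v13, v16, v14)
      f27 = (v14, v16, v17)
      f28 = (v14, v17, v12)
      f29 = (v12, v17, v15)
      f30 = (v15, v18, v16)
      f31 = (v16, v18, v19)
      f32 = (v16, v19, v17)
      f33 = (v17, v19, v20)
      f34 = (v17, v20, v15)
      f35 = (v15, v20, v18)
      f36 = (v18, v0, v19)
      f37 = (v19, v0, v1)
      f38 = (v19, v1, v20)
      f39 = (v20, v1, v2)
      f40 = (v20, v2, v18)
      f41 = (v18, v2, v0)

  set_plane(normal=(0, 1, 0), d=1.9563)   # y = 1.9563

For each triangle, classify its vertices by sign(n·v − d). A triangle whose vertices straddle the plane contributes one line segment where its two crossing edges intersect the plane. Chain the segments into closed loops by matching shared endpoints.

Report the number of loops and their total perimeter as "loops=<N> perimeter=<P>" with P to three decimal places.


Straddling triangles (10 of 42):
  (v0,v3,v1) [-+-] → (1.59795, 1.9563, 0)–(1.58253, 1.9563, 0.00890728)  len=0.0178
  (v1,v3,v4) [-+-] → (1.58253, 1.9563, 0.00890728)–(1.5601, 1.9563, 0.0218598)  len=0.0259
  (v0,v5,v3) [--+] → (1.5601, 1.9563, -0.0218598)–(1.59795, 1.9563, 0)  len=0.0437
  (v3,v6,v4) [++-] → (0.0364251, 1.9563, 0.239114)–(1.5601, 1.9563, 0.0218598)  len=1.5391
  (v4,v6,v7) [-+-] → (0.0364251, 1.9563, 0.239114)–(-0.446512, 1.9563, 0.30798)  len=0.4878
  (v5,v8,v3) [--+] → (1.47419, 1.9563, -0.0341091)–(1.5601, 1.9563, -0.0218598)  len=0.0868
  (v3,v8,v6) [+-+] → (1.47419, 1.9563, -0.0341091)–(-0.446512, 1.9563, -0.30798)  len=1.9401
  (v6,v9,v7) [+--] → (-1.2173, 1.9563, 0)–(-0.446512, 1.9563, 0.30798)  len=0.8300
  (v8,v11,v6) [--+] → (-0.790734, 1.9563, -0.170434)–(-0.446512, 1.9563, -0.30798)  len=0.3707
  (v6,v11,v9) [+--] → (-0.790734, 1.9563, -0.170434)–(-1.2173, 1.9563, 0)  len=0.4594

Chained into 1 loop(s):
  loop 1: 10 segments, perimeter = 5.8013
Total perimeter = 5.801

loops=1 perimeter=5.801


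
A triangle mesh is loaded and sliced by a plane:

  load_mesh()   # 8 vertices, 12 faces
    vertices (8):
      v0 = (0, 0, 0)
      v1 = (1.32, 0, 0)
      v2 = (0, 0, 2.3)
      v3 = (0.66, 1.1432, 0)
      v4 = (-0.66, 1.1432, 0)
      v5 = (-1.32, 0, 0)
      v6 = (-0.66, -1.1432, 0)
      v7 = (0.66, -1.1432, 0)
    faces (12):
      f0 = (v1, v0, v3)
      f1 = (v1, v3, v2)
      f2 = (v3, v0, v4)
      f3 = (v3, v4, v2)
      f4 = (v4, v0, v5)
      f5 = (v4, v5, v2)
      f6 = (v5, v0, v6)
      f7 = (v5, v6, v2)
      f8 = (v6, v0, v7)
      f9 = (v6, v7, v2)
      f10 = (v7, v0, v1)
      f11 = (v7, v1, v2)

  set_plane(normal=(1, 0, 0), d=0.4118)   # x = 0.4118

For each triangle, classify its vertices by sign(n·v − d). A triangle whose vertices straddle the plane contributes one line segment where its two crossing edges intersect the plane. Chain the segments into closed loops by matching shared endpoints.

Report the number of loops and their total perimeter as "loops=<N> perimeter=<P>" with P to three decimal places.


Straddling triangles (8 of 12):
  (v1,v0,v3) [+-+] → (0.4118, 0, 0)–(0.4118, 0.713288, 0)  len=0.7133
  (v1,v3,v2) [++-] → (0.4118, 0.713288, 0.864939)–(0.4118, 0, 1.58247)  len=1.0117
  (v3,v0,v4) [+--] → (0.4118, 0.713288, 0)–(0.4118, 1.1432, 0)  len=0.4299
  (v3,v4,v2) [+--] → (0.4118, 1.1432, 0)–(0.4118, 0.713288, 0.864939)  len=0.9659
  (v6,v0,v7) [--+] → (0.4118, -0.713288, 0)–(0.4118, -1.1432, 0)  len=0.4299
  (v6,v7,v2) [-+-] → (0.4118, -1.1432, 0)–(0.4118, -0.713288, 0.864939)  len=0.9659
  (v7,v0,v1) [+-+] → (0.4118, -0.713288, 0)–(0.4118, 0, 0)  len=0.7133
  (v7,v1,v2) [++-] → (0.4118, 0, 1.58247)–(0.4118, -0.713288, 0.864939)  len=1.0117

Chained into 1 loop(s):
  loop 1: 8 segments, perimeter = 6.2417
Total perimeter = 6.242

loops=1 perimeter=6.242


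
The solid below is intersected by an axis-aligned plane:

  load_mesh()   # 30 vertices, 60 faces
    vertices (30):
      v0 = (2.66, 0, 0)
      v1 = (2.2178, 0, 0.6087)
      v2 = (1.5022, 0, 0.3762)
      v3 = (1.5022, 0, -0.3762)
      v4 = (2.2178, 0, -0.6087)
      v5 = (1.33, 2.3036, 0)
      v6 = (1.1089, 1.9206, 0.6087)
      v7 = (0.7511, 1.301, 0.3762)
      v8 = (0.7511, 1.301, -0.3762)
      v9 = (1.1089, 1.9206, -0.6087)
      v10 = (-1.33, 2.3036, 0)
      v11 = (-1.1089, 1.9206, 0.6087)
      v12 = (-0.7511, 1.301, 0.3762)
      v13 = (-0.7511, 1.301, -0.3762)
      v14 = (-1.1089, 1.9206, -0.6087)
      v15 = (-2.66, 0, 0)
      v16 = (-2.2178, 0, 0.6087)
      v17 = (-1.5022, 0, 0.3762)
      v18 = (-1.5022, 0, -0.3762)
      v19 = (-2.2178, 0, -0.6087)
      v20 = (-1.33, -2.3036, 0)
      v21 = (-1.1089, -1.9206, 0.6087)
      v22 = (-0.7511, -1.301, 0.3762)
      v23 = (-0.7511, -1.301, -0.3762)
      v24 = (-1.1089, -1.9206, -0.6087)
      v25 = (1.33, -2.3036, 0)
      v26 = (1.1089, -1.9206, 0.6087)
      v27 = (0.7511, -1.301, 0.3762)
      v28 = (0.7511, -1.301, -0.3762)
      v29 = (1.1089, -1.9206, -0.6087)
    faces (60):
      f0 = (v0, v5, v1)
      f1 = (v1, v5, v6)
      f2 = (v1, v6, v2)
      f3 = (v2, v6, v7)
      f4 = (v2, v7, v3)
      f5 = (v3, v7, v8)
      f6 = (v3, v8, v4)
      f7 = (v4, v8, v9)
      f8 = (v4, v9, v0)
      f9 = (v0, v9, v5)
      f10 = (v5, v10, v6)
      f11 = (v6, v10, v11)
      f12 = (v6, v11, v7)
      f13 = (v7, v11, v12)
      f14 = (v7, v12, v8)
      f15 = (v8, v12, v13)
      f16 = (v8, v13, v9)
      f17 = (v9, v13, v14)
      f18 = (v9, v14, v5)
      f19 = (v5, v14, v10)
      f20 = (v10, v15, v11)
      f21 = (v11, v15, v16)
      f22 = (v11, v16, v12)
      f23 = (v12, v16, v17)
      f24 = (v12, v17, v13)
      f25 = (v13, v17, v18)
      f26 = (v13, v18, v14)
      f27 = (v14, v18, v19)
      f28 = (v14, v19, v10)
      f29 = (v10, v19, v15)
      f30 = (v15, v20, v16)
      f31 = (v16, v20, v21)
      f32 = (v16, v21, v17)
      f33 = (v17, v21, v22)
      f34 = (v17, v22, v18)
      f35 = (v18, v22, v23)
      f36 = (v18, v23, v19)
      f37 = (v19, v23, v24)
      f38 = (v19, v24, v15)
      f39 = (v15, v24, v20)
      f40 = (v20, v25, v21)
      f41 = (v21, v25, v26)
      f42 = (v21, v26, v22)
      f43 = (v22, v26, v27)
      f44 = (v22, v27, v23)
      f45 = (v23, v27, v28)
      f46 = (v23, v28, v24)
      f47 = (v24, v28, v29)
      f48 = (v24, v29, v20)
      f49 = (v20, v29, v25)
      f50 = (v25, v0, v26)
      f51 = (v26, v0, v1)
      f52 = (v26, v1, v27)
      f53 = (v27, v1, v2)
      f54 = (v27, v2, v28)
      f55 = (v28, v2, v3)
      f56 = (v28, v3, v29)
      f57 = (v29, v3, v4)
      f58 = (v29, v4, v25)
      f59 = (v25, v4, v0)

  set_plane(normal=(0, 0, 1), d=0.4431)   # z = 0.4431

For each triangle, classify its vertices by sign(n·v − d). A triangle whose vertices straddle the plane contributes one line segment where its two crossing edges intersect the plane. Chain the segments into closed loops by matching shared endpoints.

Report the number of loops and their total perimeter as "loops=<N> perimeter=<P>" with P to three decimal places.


loops=2 perimeter=24.277

Straddling triangles (24 of 60):
  (v0,v5,v1) [--+] → (1.97627, 0.626706, 0.4431)–(2.3381, 0, 0.4431)  len=0.7237
  (v1,v5,v6) [+-+] → (1.97627, 0.626706, 0.4431)–(1.16905, 2.0248, 0.4431)  len=1.6144
  (v1,v6,v2) [++-] → (1.38903, 0.552637, 0.4431)–(1.70811, 0, 0.4431)  len=0.6381
  (v2,v6,v7) [-+-] → (1.38903, 0.552637, 0.4431)–(0.854054, 1.47928, 0.4431)  len=1.0700
  (v5,v10,v6) [--+] → (0.445385, 2.0248, 0.4431)–(1.16905, 2.0248, 0.4431)  len=0.7237
  (v6,v10,v11) [+-+] → (0.445385, 2.0248, 0.4431)–(-1.16905, 2.0248, 0.4431)  len=1.6144
  (v6,v11,v7) [++-] → (0.2159, 1.47928, 0.4431)–(0.854054, 1.47928, 0.4431)  len=0.6382
  (v7,v11,v12) [-+-] → (0.2159, 1.47928, 0.4431)–(-0.854054, 1.47928, 0.4431)  len=1.0700
  (v10,v15,v11) [--+] → (-1.53088, 1.39809, 0.4431)–(-1.16905, 2.0248, 0.4431)  len=0.7237
  (v11,v15,v16) [+-+] → (-1.53088, 1.39809, 0.4431)–(-2.3381, 0, 0.4431)  len=1.6144
  (v11,v16,v12) [++-] → (-1.17313, 0.926648, 0.4431)–(-0.854054, 1.47928, 0.4431)  len=0.6381
  (v12,v16,v17) [-+-] → (-1.17313, 0.926648, 0.4431)–(-1.70811, 0, 0.4431)  len=1.0700
  (v15,v20,v16) [--+] → (-1.97627, -0.626706, 0.4431)–(-2.3381, 0, 0.4431)  len=0.7237
  (v16,v20,v21) [+-+] → (-1.97627, -0.626706, 0.4431)–(-1.16905, -2.0248, 0.4431)  len=1.6144
  (v16,v21,v17) [++-] → (-1.38903, -0.552637, 0.4431)–(-1.70811, 0, 0.4431)  len=0.6381
  (v17,v21,v22) [-+-] → (-1.38903, -0.552637, 0.4431)–(-0.854054, -1.47928, 0.4431)  len=1.0700
  (v20,v25,v21) [--+] → (-0.445385, -2.0248, 0.4431)–(-1.16905, -2.0248, 0.4431)  len=0.7237
  (v21,v25,v26) [+-+] → (-0.445385, -2.0248, 0.4431)–(1.16905, -2.0248, 0.4431)  len=1.6144
  (v21,v26,v22) [++-] → (-0.2159, -1.47928, 0.4431)–(-0.854054, -1.47928, 0.4431)  len=0.6382
  (v22,v26,v27) [-+-] → (-0.2159, -1.47928, 0.4431)–(0.854054, -1.47928, 0.4431)  len=1.0700
  (v25,v0,v26) [--+] → (1.53088, -1.39809, 0.4431)–(1.16905, -2.0248, 0.4431)  len=0.7237
  (v26,v0,v1) [+-+] → (1.53088, -1.39809, 0.4431)–(2.3381, 0, 0.4431)  len=1.6144
  (v26,v1,v27) [++-] → (1.17313, -0.926648, 0.4431)–(0.854054, -1.47928, 0.4431)  len=0.6381
  (v27,v1,v2) [-+-] → (1.17313, -0.926648, 0.4431)–(1.70811, 0, 0.4431)  len=1.0700

Chained into 2 loop(s):
  loop 1: 12 segments, perimeter = 14.0284
  loop 2: 12 segments, perimeter = 10.2487
Total perimeter = 24.277


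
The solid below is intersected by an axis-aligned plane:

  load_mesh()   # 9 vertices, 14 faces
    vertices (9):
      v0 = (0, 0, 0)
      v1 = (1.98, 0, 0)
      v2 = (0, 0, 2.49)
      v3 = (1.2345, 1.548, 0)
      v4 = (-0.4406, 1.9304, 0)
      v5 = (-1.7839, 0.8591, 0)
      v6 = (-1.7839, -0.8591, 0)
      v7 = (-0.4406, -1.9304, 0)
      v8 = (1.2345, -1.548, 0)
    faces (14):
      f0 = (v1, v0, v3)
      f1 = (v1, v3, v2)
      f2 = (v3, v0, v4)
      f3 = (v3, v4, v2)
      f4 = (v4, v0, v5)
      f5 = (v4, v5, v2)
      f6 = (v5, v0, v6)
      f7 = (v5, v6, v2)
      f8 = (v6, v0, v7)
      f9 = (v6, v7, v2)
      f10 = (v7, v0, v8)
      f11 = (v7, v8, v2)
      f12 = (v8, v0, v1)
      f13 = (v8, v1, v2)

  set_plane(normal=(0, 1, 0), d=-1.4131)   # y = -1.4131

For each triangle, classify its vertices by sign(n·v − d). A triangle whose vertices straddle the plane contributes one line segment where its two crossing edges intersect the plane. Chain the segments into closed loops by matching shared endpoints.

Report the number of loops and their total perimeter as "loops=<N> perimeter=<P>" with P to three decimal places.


Straddling triangles (6 of 14):
  (v6,v0,v7) [++-] → (-0.32253, -1.4131, 0)–(-1.08924, -1.4131, 0)  len=0.7667
  (v6,v7,v2) [+-+] → (-1.08924, -1.4131, 0)–(-0.32253, -1.4131, 0.667259)  len=1.0164
  (v7,v0,v8) [-+-] → (-0.32253, -1.4131, 0)–(1.12692, -1.4131, 0)  len=1.4494
  (v7,v8,v2) [--+] → (1.12692, -1.4131, 0.21699)–(-0.32253, -1.4131, 0.667259)  len=1.5178
  (v8,v0,v1) [-++] → (1.12692, -1.4131, 0)–(1.29947, -1.4131, 0)  len=0.1725
  (v8,v1,v2) [-++] → (1.29947, -1.4131, 0)–(1.12692, -1.4131, 0.21699)  len=0.2772

Chained into 1 loop(s):
  loop 1: 6 segments, perimeter = 5.2001
Total perimeter = 5.200

loops=1 perimeter=5.200


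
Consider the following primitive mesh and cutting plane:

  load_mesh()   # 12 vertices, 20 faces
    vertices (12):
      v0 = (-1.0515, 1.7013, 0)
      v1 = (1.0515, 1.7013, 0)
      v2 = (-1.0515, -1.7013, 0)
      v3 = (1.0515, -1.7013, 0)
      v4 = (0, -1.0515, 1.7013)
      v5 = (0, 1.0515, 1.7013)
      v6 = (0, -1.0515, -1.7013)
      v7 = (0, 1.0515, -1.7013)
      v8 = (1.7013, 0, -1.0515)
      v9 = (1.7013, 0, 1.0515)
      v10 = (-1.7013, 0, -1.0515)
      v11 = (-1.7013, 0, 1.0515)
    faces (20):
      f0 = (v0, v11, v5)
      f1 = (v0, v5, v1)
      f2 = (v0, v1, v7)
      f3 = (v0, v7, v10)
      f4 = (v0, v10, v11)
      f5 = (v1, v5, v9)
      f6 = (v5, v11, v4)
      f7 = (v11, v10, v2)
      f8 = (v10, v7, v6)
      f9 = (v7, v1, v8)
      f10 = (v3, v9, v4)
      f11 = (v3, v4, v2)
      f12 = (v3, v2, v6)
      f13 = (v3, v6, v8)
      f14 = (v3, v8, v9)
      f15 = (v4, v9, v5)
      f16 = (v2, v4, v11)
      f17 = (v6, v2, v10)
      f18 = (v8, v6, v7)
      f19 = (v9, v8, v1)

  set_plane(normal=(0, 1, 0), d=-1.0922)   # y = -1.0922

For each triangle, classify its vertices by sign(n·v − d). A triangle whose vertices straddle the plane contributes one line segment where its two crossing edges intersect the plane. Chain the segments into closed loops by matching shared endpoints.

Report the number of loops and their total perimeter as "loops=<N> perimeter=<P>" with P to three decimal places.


loops=1 perimeter=8.661

Straddling triangles (8 of 20):
  (v11,v10,v2) [++-] → (-1.28414, -1.0922, -0.376458)–(-1.28414, -1.0922, 0.376458)  len=0.7529
  (v3,v9,v4) [-++] → (1.28414, -1.0922, 0.376458)–(0.0658603, -1.0922, 1.59474)  len=1.7229
  (v3,v4,v2) [-+-] → (0.0658603, -1.0922, 1.59474)–(-0.0658603, -1.0922, 1.59474)  len=0.1317
  (v3,v2,v6) [--+] → (-0.0658603, -1.0922, -1.59474)–(0.0658603, -1.0922, -1.59474)  len=0.1317
  (v3,v6,v8) [-++] → (0.0658603, -1.0922, -1.59474)–(1.28414, -1.0922, -0.376458)  len=1.7229
  (v3,v8,v9) [-++] → (1.28414, -1.0922, -0.376458)–(1.28414, -1.0922, 0.376458)  len=0.7529
  (v2,v4,v11) [-++] → (-0.0658603, -1.0922, 1.59474)–(-1.28414, -1.0922, 0.376458)  len=1.7229
  (v6,v2,v10) [+-+] → (-0.0658603, -1.0922, -1.59474)–(-1.28414, -1.0922, -0.376458)  len=1.7229

Chained into 1 loop(s):
  loop 1: 8 segments, perimeter = 8.6609
Total perimeter = 8.661


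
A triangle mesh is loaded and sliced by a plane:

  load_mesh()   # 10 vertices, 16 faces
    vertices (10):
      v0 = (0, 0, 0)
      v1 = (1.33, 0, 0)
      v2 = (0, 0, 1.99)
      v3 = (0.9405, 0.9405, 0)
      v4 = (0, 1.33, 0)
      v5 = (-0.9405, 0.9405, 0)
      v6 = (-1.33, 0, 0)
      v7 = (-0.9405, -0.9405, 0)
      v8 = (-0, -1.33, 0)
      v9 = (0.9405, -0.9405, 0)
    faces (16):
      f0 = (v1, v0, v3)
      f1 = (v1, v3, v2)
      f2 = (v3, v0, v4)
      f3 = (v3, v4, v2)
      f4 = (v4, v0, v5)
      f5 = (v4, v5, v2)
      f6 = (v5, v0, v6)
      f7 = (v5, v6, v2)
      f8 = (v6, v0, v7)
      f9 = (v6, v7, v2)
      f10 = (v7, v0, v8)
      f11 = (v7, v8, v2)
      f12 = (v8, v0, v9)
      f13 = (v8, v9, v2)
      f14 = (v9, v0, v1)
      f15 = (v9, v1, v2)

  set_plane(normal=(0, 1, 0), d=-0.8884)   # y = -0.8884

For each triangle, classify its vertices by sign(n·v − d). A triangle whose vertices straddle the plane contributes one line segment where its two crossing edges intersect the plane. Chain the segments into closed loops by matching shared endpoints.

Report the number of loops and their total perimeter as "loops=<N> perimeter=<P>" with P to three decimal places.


loops=1 perimeter=4.280

Straddling triangles (8 of 16):
  (v6,v0,v7) [++-] → (-0.8884, -0.8884, 0)–(-0.962077, -0.8884, 0)  len=0.0737
  (v6,v7,v2) [+-+] → (-0.962077, -0.8884, 0)–(-0.8884, -0.8884, 0.110238)  len=0.1326
  (v7,v0,v8) [-+-] → (-0.8884, -0.8884, 0)–(0, -0.8884, 0)  len=0.8884
  (v7,v8,v2) [--+] → (0, -0.8884, 0.66074)–(-0.8884, -0.8884, 0.110238)  len=1.0451
  (v8,v0,v9) [-+-] → (0, -0.8884, 0)–(0.8884, -0.8884, 0)  len=0.8884
  (v8,v9,v2) [--+] → (0.8884, -0.8884, 0.110238)–(0, -0.8884, 0.66074)  len=1.0451
  (v9,v0,v1) [-++] → (0.8884, -0.8884, 0)–(0.962077, -0.8884, 0)  len=0.0737
  (v9,v1,v2) [-++] → (0.962077, -0.8884, 0)–(0.8884, -0.8884, 0.110238)  len=0.1326

Chained into 1 loop(s):
  loop 1: 8 segments, perimeter = 4.2796
Total perimeter = 4.280


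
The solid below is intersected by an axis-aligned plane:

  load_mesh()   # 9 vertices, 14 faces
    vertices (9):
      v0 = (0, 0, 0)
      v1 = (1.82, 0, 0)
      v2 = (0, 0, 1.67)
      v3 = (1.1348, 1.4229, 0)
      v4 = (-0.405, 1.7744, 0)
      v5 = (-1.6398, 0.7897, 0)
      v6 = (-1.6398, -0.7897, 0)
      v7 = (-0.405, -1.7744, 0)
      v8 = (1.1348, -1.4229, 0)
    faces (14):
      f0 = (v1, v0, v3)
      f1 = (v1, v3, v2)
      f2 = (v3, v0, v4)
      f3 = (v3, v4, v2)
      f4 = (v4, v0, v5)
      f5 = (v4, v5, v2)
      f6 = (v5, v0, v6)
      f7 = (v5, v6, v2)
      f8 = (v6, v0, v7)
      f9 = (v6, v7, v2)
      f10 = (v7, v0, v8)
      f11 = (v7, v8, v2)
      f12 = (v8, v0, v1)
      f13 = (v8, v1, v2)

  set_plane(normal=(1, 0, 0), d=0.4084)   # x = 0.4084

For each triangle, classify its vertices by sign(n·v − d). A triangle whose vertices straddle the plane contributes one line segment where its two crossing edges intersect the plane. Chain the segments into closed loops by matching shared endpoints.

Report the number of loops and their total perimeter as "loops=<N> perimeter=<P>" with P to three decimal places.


loops=1 perimeter=7.332

Straddling triangles (8 of 14):
  (v1,v0,v3) [+-+] → (0.4084, 0, 0)–(0.4084, 0.512084, 0)  len=0.5121
  (v1,v3,v2) [++-] → (0.4084, 0.512084, 1.06899)–(0.4084, 0, 1.29526)  len=0.5598
  (v3,v0,v4) [+--] → (0.4084, 0.512084, 0)–(0.4084, 1.58872, 0)  len=1.0766
  (v3,v4,v2) [+--] → (0.4084, 1.58872, 0)–(0.4084, 0.512084, 1.06899)  len=1.5172
  (v7,v0,v8) [--+] → (0.4084, -0.512084, 0)–(0.4084, -1.58872, 0)  len=1.0766
  (v7,v8,v2) [-+-] → (0.4084, -1.58872, 0)–(0.4084, -0.512084, 1.06899)  len=1.5172
  (v8,v0,v1) [+-+] → (0.4084, -0.512084, 0)–(0.4084, 0, 0)  len=0.5121
  (v8,v1,v2) [++-] → (0.4084, 0, 1.29526)–(0.4084, -0.512084, 1.06899)  len=0.5598

Chained into 1 loop(s):
  loop 1: 8 segments, perimeter = 7.3315
Total perimeter = 7.332


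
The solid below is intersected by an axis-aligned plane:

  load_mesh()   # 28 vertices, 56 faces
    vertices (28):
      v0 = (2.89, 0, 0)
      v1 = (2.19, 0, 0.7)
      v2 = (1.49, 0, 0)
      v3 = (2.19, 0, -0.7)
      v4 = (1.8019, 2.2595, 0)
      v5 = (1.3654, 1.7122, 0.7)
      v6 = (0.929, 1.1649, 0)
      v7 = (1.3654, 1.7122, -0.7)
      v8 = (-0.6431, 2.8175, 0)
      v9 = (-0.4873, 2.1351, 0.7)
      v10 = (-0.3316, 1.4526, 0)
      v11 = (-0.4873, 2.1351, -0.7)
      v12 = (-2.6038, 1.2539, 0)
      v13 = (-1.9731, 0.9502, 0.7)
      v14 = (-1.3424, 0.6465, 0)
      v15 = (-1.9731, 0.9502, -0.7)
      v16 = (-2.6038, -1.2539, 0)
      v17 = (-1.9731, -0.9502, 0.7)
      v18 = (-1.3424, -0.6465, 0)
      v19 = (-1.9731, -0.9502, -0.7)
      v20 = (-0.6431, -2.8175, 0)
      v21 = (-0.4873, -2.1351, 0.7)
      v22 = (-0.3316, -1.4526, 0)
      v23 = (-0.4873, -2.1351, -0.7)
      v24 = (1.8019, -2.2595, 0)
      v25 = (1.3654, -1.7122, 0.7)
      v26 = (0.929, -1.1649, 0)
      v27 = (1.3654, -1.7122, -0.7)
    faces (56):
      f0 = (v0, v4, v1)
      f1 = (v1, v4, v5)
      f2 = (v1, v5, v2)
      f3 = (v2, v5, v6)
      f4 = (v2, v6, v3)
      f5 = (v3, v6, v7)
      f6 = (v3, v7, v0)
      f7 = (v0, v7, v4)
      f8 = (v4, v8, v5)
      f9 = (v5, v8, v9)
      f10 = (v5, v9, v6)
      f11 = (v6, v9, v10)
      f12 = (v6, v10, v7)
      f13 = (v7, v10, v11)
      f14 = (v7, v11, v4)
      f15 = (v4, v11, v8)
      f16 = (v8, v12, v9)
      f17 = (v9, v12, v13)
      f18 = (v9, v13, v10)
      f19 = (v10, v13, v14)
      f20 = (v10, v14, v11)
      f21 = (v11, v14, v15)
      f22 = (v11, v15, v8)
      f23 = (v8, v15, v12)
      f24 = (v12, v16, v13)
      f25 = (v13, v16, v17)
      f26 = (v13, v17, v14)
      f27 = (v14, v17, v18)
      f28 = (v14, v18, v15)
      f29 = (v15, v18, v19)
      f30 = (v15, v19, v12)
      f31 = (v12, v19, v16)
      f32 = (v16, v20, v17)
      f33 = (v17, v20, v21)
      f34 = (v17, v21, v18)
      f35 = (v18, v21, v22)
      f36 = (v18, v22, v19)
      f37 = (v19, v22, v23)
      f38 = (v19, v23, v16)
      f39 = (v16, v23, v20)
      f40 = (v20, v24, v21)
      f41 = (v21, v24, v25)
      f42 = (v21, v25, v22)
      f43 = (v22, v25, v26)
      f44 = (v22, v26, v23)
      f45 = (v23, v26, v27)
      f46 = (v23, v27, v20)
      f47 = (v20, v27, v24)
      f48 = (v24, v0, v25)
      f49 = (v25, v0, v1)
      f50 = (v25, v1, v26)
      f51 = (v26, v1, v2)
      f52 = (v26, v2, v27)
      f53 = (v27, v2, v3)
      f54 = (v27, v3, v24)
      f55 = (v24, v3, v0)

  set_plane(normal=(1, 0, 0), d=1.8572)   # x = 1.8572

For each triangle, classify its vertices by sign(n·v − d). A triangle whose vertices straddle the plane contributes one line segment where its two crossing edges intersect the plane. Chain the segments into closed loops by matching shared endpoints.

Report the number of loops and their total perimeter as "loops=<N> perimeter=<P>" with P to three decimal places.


Straddling triangles (14 of 56):
  (v0,v4,v1) [+-+] → (1.8572, 2.14467, 0)–(1.8572, 1.93755, 0.0997423)  len=0.2299
  (v1,v4,v5) [+--] → (1.8572, 1.93755, 0.0997423)–(1.8572, 0.691026, 0.7)  len=1.3835
  (v1,v5,v2) [+--] → (1.8572, 0.691026, 0.7)–(1.8572, 0, 0.3672)  len=0.7670
  (v2,v6,v3) [--+] → (1.8572, 0.307438, -0.515258)–(1.8572, 0, -0.3672)  len=0.3412
  (v3,v6,v7) [+--] → (1.8572, 0.307438, -0.515258)–(1.8572, 0.691026, -0.7)  len=0.4258
  (v3,v7,v0) [+-+] → (1.8572, 0.691026, -0.7)–(1.8572, 1.15988, -0.474197)  len=0.5204
  (v0,v7,v4) [+--] → (1.8572, 1.15988, -0.474197)–(1.8572, 2.14467, 0)  len=1.0930
  (v24,v0,v25) [-+-] → (1.8572, -2.14467, 0)–(1.8572, -1.15988, 0.474197)  len=1.0930
  (v25,v0,v1) [-++] → (1.8572, -1.15988, 0.474197)–(1.8572, -0.691026, 0.7)  len=0.5204
  (v25,v1,v26) [-+-] → (1.8572, -0.691026, 0.7)–(1.8572, -0.307438, 0.515258)  len=0.4258
  (v26,v1,v2) [-+-] → (1.8572, -0.307438, 0.515258)–(1.8572, 0, 0.3672)  len=0.3412
  (v27,v2,v3) [--+] → (1.8572, 0, -0.3672)–(1.8572, -0.691026, -0.7)  len=0.7670
  (v27,v3,v24) [-+-] → (1.8572, -0.691026, -0.7)–(1.8572, -1.93755, -0.0997423)  len=1.3835
  (v24,v3,v0) [-++] → (1.8572, -1.93755, -0.0997423)–(1.8572, -2.14467, 0)  len=0.2299

Chained into 1 loop(s):
  loop 1: 14 segments, perimeter = 9.5216
Total perimeter = 9.522

loops=1 perimeter=9.522


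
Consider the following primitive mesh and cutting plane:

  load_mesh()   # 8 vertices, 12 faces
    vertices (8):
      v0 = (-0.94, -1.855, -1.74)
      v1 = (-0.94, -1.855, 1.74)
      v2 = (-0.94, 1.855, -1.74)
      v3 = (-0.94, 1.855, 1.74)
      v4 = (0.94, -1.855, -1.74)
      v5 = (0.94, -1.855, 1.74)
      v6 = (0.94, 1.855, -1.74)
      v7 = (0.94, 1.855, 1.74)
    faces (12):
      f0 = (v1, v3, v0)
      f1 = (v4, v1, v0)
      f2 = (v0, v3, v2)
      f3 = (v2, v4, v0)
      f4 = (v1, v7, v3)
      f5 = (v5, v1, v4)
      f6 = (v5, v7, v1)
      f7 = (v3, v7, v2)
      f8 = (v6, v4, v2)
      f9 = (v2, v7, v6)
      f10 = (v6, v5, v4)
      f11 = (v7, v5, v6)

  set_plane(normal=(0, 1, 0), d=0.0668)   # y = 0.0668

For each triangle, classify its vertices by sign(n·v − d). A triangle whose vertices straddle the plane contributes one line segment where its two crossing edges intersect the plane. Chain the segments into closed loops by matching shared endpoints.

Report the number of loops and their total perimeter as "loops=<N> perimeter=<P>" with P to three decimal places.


loops=1 perimeter=10.720

Straddling triangles (8 of 12):
  (v1,v3,v0) [-+-] → (-0.94, 0.0668, 1.74)–(-0.94, 0.0668, 0.0626588)  len=1.6773
  (v0,v3,v2) [-++] → (-0.94, 0.0668, 0.0626588)–(-0.94, 0.0668, -1.74)  len=1.8027
  (v2,v4,v0) [+--] → (-0.0338501, 0.0668, -1.74)–(-0.94, 0.0668, -1.74)  len=0.9061
  (v1,v7,v3) [-++] → (0.0338501, 0.0668, 1.74)–(-0.94, 0.0668, 1.74)  len=0.9739
  (v5,v7,v1) [-+-] → (0.94, 0.0668, 1.74)–(0.0338501, 0.0668, 1.74)  len=0.9061
  (v6,v4,v2) [+-+] → (0.94, 0.0668, -1.74)–(-0.0338501, 0.0668, -1.74)  len=0.9739
  (v6,v5,v4) [+--] → (0.94, 0.0668, -0.0626588)–(0.94, 0.0668, -1.74)  len=1.6773
  (v7,v5,v6) [+-+] → (0.94, 0.0668, 1.74)–(0.94, 0.0668, -0.0626588)  len=1.8027

Chained into 1 loop(s):
  loop 1: 8 segments, perimeter = 10.7200
Total perimeter = 10.720


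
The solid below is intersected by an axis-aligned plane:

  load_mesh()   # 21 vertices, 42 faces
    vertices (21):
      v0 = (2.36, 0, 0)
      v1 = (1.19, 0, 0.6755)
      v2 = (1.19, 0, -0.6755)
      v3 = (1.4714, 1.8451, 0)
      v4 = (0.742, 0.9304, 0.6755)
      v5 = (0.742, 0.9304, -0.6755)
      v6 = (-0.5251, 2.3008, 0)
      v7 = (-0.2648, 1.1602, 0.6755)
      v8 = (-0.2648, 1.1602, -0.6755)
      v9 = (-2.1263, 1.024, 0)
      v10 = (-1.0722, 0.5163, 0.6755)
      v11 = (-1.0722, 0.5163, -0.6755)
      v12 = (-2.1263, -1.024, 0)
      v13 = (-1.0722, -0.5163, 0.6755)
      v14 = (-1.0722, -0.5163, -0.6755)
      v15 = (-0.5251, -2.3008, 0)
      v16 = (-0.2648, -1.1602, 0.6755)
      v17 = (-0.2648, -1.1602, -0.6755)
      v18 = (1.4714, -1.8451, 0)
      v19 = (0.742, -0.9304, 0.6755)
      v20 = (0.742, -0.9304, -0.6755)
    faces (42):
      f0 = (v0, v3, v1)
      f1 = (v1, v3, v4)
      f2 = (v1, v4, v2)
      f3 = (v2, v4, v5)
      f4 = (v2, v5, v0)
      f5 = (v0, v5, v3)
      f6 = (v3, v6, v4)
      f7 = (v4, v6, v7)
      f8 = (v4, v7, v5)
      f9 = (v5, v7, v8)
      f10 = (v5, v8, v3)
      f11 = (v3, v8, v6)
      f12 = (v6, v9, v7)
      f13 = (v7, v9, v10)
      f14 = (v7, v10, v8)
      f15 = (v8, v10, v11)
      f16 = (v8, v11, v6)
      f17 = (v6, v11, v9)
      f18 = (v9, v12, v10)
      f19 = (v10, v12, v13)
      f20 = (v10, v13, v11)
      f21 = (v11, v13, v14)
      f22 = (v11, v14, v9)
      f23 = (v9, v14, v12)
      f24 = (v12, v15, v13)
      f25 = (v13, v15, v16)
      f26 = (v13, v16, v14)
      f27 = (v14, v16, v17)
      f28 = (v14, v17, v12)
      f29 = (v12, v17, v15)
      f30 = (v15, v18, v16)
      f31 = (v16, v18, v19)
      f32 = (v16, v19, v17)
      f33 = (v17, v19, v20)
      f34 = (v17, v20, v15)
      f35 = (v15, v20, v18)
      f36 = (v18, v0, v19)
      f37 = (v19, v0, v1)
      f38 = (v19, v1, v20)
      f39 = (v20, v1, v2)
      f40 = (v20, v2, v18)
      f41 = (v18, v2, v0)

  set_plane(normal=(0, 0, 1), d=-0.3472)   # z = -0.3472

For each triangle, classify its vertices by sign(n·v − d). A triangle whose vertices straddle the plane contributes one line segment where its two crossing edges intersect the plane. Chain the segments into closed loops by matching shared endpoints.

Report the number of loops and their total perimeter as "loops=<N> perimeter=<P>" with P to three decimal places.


loops=2 perimeter=17.911

Straddling triangles (28 of 42):
  (v1,v4,v2) [++-] → (1.08113, 0.226092, -0.3472)–(1.19, 0, -0.3472)  len=0.2509
  (v2,v4,v5) [-+-] → (1.08113, 0.226092, -0.3472)–(0.742, 0.9304, -0.3472)  len=0.7817
  (v2,v5,v0) [--+] → (1.52836, 0.478216, -0.3472)–(1.75863, 0, -0.3472)  len=0.5308
  (v0,v5,v3) [+-+] → (1.52836, 0.478216, -0.3472)–(1.0965, 1.37495, -0.3472)  len=0.9953
  (v4,v7,v5) [++-] → (0.497342, 0.986243, -0.3472)–(0.742, 0.9304, -0.3472)  len=0.2509
  (v5,v7,v8) [-+-] → (0.497342, 0.986243, -0.3472)–(-0.2648, 1.1602, -0.3472)  len=0.7817
  (v5,v8,v3) [--+] → (0.579011, 1.49307, -0.3472)–(1.0965, 1.37495, -0.3472)  len=0.5308
  (v3,v8,v6) [+-+] → (0.579011, 1.49307, -0.3472)–(-0.391308, 1.71454, -0.3472)  len=0.9953
  (v7,v10,v8) [++-] → (-0.461002, 1.00373, -0.3472)–(-0.2648, 1.1602, -0.3472)  len=0.2510
  (v8,v10,v11) [-+-] → (-0.461002, 1.00373, -0.3472)–(-1.0722, 0.5163, -0.3472)  len=0.7818
  (v8,v11,v6) [--+] → (-0.806304, 1.38359, -0.3472)–(-0.391308, 1.71454, -0.3472)  len=0.5308
  (v6,v11,v9) [+-+] → (-0.806304, 1.38359, -0.3472)–(-1.5845, 0.763047, -0.3472)  len=0.9953
  (v10,v13,v11) [++-] → (-1.0722, 0.265373, -0.3472)–(-1.0722, 0.5163, -0.3472)  len=0.2509
  (v11,v13,v14) [-+-] → (-1.0722, 0.265373, -0.3472)–(-1.0722, -0.5163, -0.3472)  len=0.7817
  (v11,v14,v9) [--+] → (-1.5845, 0.232302, -0.3472)–(-1.5845, 0.763047, -0.3472)  len=0.5307
  (v9,v14,v12) [+-+] → (-1.5845, 0.232302, -0.3472)–(-1.5845, -0.763047, -0.3472)  len=0.9953
  (v13,v16,v14) [++-] → (-0.875998, -0.672771, -0.3472)–(-1.0722, -0.5163, -0.3472)  len=0.2510
  (v14,v16,v17) [-+-] → (-0.875998, -0.672771, -0.3472)–(-0.2648, -1.1602, -0.3472)  len=0.7818
  (v14,v17,v12) [--+] → (-1.16951, -1.09401, -0.3472)–(-1.5845, -0.763047, -0.3472)  len=0.5308
  (v12,v17,v15) [+-+] → (-1.16951, -1.09401, -0.3472)–(-0.391308, -1.71454, -0.3472)  len=0.9953
  (v16,v19,v17) [++-] → (-0.0201424, -1.10436, -0.3472)–(-0.2648, -1.1602, -0.3472)  len=0.2509
  (v17,v19,v20) [-+-] → (-0.0201424, -1.10436, -0.3472)–(0.742, -0.9304, -0.3472)  len=0.7817
  (v17,v20,v15) [--+] → (0.126176, -1.59643, -0.3472)–(-0.391308, -1.71454, -0.3472)  len=0.5308
  (v15,v20,v18) [+-+] → (0.126176, -1.59643, -0.3472)–(1.0965, -1.37495, -0.3472)  len=0.9953
  (v19,v1,v20) [++-] → (0.850866, -0.704308, -0.3472)–(0.742, -0.9304, -0.3472)  len=0.2509
  (v20,v1,v2) [-+-] → (0.850866, -0.704308, -0.3472)–(1.19, 0, -0.3472)  len=0.7817
  (v20,v2,v18) [--+] → (1.32676, -0.896738, -0.3472)–(1.0965, -1.37495, -0.3472)  len=0.5308
  (v18,v2,v0) [+-+] → (1.32676, -0.896738, -0.3472)–(1.75863, 0, -0.3472)  len=0.9953

Chained into 2 loop(s):
  loop 1: 14 segments, perimeter = 7.2287
  loop 2: 14 segments, perimeter = 10.6826
Total perimeter = 17.911


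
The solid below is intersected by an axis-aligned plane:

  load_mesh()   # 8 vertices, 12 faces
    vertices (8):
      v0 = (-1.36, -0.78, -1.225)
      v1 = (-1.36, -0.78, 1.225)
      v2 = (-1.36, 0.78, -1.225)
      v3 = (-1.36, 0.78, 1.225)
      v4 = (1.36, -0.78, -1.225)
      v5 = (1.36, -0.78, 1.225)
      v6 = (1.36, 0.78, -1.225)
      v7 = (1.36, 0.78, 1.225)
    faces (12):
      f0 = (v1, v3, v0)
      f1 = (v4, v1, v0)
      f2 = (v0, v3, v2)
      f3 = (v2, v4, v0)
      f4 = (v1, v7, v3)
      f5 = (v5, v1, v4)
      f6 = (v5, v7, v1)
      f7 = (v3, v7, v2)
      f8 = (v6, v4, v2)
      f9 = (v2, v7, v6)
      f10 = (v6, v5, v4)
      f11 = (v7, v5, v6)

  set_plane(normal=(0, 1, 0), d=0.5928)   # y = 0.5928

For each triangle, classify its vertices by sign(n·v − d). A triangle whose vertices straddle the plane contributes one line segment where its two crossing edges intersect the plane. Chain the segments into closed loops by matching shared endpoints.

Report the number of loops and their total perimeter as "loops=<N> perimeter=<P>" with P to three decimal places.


Straddling triangles (8 of 12):
  (v1,v3,v0) [-+-] → (-1.36, 0.5928, 1.225)–(-1.36, 0.5928, 0.931)  len=0.2940
  (v0,v3,v2) [-++] → (-1.36, 0.5928, 0.931)–(-1.36, 0.5928, -1.225)  len=2.1560
  (v2,v4,v0) [+--] → (-1.0336, 0.5928, -1.225)–(-1.36, 0.5928, -1.225)  len=0.3264
  (v1,v7,v3) [-++] → (1.0336, 0.5928, 1.225)–(-1.36, 0.5928, 1.225)  len=2.3936
  (v5,v7,v1) [-+-] → (1.36, 0.5928, 1.225)–(1.0336, 0.5928, 1.225)  len=0.3264
  (v6,v4,v2) [+-+] → (1.36, 0.5928, -1.225)–(-1.0336, 0.5928, -1.225)  len=2.3936
  (v6,v5,v4) [+--] → (1.36, 0.5928, -0.931)–(1.36, 0.5928, -1.225)  len=0.2940
  (v7,v5,v6) [+-+] → (1.36, 0.5928, 1.225)–(1.36, 0.5928, -0.931)  len=2.1560

Chained into 1 loop(s):
  loop 1: 8 segments, perimeter = 10.3400
Total perimeter = 10.340

loops=1 perimeter=10.340


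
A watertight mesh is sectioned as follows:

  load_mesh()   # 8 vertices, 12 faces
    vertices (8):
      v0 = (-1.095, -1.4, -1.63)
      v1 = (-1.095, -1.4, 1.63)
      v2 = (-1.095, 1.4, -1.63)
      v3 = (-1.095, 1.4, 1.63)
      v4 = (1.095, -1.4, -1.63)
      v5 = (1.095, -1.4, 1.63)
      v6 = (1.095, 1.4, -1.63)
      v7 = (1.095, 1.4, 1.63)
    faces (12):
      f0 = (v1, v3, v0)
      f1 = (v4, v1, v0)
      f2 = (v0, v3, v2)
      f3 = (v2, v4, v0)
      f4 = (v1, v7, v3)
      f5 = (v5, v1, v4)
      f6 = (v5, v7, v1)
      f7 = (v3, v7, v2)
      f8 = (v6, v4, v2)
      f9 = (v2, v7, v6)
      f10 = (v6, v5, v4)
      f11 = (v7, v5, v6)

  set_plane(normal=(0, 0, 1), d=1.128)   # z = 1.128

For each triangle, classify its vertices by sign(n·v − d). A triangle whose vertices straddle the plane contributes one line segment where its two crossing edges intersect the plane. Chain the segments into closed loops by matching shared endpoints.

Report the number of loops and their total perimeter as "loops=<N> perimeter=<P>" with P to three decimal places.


Straddling triangles (8 of 12):
  (v1,v3,v0) [++-] → (-1.095, 0.968834, 1.128)–(-1.095, -1.4, 1.128)  len=2.3688
  (v4,v1,v0) [-+-] → (-0.757767, -1.4, 1.128)–(-1.095, -1.4, 1.128)  len=0.3372
  (v0,v3,v2) [-+-] → (-1.095, 0.968834, 1.128)–(-1.095, 1.4, 1.128)  len=0.4312
  (v5,v1,v4) [++-] → (-0.757767, -1.4, 1.128)–(1.095, -1.4, 1.128)  len=1.8528
  (v3,v7,v2) [++-] → (0.757767, 1.4, 1.128)–(-1.095, 1.4, 1.128)  len=1.8528
  (v2,v7,v6) [-+-] → (0.757767, 1.4, 1.128)–(1.095, 1.4, 1.128)  len=0.3372
  (v6,v5,v4) [-+-] → (1.095, -0.968834, 1.128)–(1.095, -1.4, 1.128)  len=0.4312
  (v7,v5,v6) [++-] → (1.095, -0.968834, 1.128)–(1.095, 1.4, 1.128)  len=2.3688

Chained into 1 loop(s):
  loop 1: 8 segments, perimeter = 9.9800
Total perimeter = 9.980

loops=1 perimeter=9.980


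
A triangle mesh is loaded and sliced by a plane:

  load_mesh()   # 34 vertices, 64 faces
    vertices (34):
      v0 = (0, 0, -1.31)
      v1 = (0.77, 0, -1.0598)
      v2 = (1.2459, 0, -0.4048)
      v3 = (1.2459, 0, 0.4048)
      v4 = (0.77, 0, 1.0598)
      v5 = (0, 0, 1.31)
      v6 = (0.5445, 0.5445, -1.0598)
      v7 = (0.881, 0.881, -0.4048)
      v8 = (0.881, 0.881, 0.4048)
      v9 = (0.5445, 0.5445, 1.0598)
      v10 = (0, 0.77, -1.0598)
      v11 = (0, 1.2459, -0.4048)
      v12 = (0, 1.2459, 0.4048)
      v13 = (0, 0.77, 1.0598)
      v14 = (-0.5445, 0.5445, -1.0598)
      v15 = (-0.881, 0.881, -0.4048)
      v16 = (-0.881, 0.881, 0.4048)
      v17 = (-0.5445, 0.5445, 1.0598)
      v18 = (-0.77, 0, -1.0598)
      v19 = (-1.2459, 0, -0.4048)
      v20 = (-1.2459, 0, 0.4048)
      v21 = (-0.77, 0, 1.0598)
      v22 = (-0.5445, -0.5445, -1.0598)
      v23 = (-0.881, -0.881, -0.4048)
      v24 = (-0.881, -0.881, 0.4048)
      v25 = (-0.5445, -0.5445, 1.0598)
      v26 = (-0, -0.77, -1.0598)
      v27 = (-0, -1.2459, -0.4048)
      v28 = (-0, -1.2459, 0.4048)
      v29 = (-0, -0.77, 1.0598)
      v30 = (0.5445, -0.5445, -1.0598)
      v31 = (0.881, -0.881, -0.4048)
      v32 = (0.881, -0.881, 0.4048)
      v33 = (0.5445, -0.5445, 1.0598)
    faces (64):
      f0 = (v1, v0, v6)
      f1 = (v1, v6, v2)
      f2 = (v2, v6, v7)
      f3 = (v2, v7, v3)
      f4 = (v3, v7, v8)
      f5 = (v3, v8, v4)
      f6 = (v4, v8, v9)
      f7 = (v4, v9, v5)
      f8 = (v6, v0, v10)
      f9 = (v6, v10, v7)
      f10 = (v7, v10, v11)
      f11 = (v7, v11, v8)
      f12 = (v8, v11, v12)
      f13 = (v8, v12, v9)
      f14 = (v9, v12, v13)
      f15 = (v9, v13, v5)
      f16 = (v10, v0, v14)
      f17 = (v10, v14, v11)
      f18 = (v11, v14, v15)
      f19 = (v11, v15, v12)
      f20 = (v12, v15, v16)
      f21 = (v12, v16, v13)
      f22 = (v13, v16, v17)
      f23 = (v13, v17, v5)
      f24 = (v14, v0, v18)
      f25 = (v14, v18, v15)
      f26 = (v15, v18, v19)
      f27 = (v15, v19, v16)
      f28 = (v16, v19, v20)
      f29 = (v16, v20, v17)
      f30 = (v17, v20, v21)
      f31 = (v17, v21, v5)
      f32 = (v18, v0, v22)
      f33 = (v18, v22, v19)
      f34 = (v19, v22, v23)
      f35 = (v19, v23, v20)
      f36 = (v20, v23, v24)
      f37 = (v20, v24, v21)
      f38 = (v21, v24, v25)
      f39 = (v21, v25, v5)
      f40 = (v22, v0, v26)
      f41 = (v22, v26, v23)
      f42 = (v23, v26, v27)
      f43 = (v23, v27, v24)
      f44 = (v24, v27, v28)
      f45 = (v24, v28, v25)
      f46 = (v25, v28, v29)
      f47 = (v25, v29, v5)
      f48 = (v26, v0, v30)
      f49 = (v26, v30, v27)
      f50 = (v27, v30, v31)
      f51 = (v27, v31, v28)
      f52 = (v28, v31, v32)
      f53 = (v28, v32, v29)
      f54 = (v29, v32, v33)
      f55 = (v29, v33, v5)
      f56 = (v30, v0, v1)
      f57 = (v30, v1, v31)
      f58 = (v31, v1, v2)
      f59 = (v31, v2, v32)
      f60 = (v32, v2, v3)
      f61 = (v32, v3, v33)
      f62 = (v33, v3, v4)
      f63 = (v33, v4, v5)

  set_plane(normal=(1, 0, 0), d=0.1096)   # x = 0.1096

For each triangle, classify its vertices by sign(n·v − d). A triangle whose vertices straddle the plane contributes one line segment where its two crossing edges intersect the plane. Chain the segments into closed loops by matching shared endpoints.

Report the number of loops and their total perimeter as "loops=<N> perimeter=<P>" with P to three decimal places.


loops=1 perimeter=7.887

Straddling triangles (20 of 64):
  (v1,v0,v6) [+-+] → (0.1096, 0, -1.27439)–(0.1096, 0.1096, -1.25964)  len=0.1106
  (v4,v9,v5) [++-] → (0.1096, 0.1096, 1.25964)–(0.1096, 0, 1.27439)  len=0.1106
  (v6,v0,v10) [+--] → (0.1096, 0.1096, -1.25964)–(0.1096, 0.72461, -1.0598)  len=0.6467
  (v6,v10,v7) [+-+] → (0.1096, 0.72461, -1.0598)–(0.1096, 0.783809, -0.978315)  len=0.1007
  (v7,v10,v11) [+--] → (0.1096, 0.783809, -0.978315)–(0.1096, 1.2005, -0.4048)  len=0.7089
  (v7,v11,v8) [+-+] → (0.1096, 1.2005, -0.4048)–(0.1096, 1.2005, -0.304082)  len=0.1007
  (v8,v11,v12) [+--] → (0.1096, 1.2005, -0.304082)–(0.1096, 1.2005, 0.4048)  len=0.7089
  (v8,v12,v9) [+-+] → (0.1096, 1.2005, 0.4048)–(0.1096, 1.10472, 0.536642)  len=0.1630
  (v9,v12,v13) [+--] → (0.1096, 1.10472, 0.536642)–(0.1096, 0.72461, 1.0598)  len=0.6467
  (v9,v13,v5) [+--] → (0.1096, 0.72461, 1.0598)–(0.1096, 0.1096, 1.25964)  len=0.6467
  (v26,v0,v30) [--+] → (0.1096, -0.1096, -1.25964)–(0.1096, -0.72461, -1.0598)  len=0.6467
  (v26,v30,v27) [-+-] → (0.1096, -0.72461, -1.0598)–(0.1096, -1.10472, -0.536642)  len=0.6467
  (v27,v30,v31) [-++] → (0.1096, -1.10472, -0.536642)–(0.1096, -1.2005, -0.4048)  len=0.1630
  (v27,v31,v28) [-+-] → (0.1096, -1.2005, -0.4048)–(0.1096, -1.2005, 0.304082)  len=0.7089
  (v28,v31,v32) [-++] → (0.1096, -1.2005, 0.304082)–(0.1096, -1.2005, 0.4048)  len=0.1007
  (v28,v32,v29) [-+-] → (0.1096, -1.2005, 0.4048)–(0.1096, -0.783809, 0.978315)  len=0.7089
  (v29,v32,v33) [-++] → (0.1096, -0.783809, 0.978315)–(0.1096, -0.72461, 1.0598)  len=0.1007
  (v29,v33,v5) [-+-] → (0.1096, -0.72461, 1.0598)–(0.1096, -0.1096, 1.25964)  len=0.6467
  (v30,v0,v1) [+-+] → (0.1096, -0.1096, -1.25964)–(0.1096, 0, -1.27439)  len=0.1106
  (v33,v4,v5) [++-] → (0.1096, 0, 1.27439)–(0.1096, -0.1096, 1.25964)  len=0.1106

Chained into 1 loop(s):
  loop 1: 20 segments, perimeter = 7.8867
Total perimeter = 7.887


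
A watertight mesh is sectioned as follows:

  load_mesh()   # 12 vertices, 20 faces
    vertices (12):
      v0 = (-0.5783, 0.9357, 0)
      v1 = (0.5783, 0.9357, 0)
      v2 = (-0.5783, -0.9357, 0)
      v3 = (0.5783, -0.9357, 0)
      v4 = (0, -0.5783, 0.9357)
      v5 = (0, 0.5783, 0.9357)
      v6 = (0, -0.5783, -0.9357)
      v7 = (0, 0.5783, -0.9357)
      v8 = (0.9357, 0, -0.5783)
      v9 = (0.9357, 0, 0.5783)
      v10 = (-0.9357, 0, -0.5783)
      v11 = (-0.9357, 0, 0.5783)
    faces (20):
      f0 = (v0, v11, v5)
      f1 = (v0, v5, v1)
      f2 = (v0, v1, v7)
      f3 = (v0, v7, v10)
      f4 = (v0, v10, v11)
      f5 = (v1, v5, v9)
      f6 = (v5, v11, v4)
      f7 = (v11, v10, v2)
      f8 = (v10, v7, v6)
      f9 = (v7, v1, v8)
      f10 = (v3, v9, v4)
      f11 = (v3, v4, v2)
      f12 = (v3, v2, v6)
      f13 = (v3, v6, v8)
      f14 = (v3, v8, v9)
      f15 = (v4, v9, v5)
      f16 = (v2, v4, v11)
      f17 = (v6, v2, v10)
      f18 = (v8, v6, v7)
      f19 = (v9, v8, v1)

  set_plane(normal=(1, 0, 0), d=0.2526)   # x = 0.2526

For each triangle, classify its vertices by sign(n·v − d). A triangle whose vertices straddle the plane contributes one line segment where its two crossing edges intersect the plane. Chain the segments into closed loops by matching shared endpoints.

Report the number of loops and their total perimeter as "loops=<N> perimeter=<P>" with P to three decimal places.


Straddling triangles (10 of 20):
  (v0,v5,v1) [--+] → (0.2526, 0.734411, 0.526989)–(0.2526, 0.9357, 0)  len=0.5641
  (v0,v1,v7) [-+-] → (0.2526, 0.9357, 0)–(0.2526, 0.734411, -0.526989)  len=0.5641
  (v1,v5,v9) [+-+] → (0.2526, 0.734411, 0.526989)–(0.2526, 0.422183, 0.839217)  len=0.4416
  (v7,v1,v8) [-++] → (0.2526, 0.734411, -0.526989)–(0.2526, 0.422183, -0.839217)  len=0.4416
  (v3,v9,v4) [++-] → (0.2526, -0.422183, 0.839217)–(0.2526, -0.734411, 0.526989)  len=0.4416
  (v3,v4,v2) [+--] → (0.2526, -0.734411, 0.526989)–(0.2526, -0.9357, 0)  len=0.5641
  (v3,v2,v6) [+--] → (0.2526, -0.9357, 0)–(0.2526, -0.734411, -0.526989)  len=0.5641
  (v3,v6,v8) [+-+] → (0.2526, -0.734411, -0.526989)–(0.2526, -0.422183, -0.839217)  len=0.4416
  (v4,v9,v5) [-+-] → (0.2526, -0.422183, 0.839217)–(0.2526, 0.422183, 0.839217)  len=0.8444
  (v8,v6,v7) [+--] → (0.2526, -0.422183, -0.839217)–(0.2526, 0.422183, -0.839217)  len=0.8444

Chained into 1 loop(s):
  loop 1: 10 segments, perimeter = 5.7115
Total perimeter = 5.711

loops=1 perimeter=5.711
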